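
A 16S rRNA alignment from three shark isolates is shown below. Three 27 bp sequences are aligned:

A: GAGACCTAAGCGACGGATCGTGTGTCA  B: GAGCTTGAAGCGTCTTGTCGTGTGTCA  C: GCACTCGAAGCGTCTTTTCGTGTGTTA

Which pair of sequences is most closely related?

A–B: 8/27 differ, p = 0.296, d = 0.377.
A–C: 10/27 differ, p = 0.370, d = 0.511.
B–C: 5/27 differ, p = 0.185, d = 0.213.
The smallest distance is between B and C.

B and C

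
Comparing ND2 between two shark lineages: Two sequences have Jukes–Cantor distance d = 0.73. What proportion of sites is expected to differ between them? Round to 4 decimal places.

0.4666

p = (3/4)(1 − e^(−4d/3)) = 0.75 × (1 − e^(-0.973333)) = 0.75 × (1 − 0.377822) = 0.466634.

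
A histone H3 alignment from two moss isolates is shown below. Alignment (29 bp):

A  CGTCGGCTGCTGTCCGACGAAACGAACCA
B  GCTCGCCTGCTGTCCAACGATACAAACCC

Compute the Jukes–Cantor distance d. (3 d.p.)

The sequences differ at 7 of 29 sites (1, 2, 6, 16, 21, 24, 29), so p = 7/29 ≈ 0.241379.
d = −(3/4) ln(1 − 4p/3) = −0.75 ln(1 − 0.321839) = −0.75 ln(0.678161)
  = −0.75 × (-0.388371) = 0.291278 substitutions/site.

0.291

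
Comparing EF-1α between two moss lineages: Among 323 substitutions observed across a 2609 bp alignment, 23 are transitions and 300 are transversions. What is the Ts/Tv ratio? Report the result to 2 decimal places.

R = 23/300 = 0.076666… ≈ 0.08 (to 2 d.p.).

0.08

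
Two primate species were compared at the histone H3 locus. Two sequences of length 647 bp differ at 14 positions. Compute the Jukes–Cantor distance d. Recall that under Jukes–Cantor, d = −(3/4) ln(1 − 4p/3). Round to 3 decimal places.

p = 14/647 ≈ 0.021638.
d = −(3/4) ln(1 − 4p/3) = −0.75 ln(1 − 0.028851) = −0.75 ln(0.971149)
  = −0.75 × (-0.029275) = 0.021956 substitutions/site.

0.022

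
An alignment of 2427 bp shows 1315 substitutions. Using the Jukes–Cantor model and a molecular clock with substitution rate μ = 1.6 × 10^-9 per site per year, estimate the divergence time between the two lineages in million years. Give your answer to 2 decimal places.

300.39

p = 1315/2427 ≈ 0.541821.
d = −(3/4) ln(1 − 4p/3) = −0.75 ln(1 − 0.722428) = −0.75 ln(0.277572)
  = −0.75 × (-1.281675) = 0.961256 substitutions/site.
Under a molecular clock d = 2μt, so t = d/(2μ) = 0.961256 / (2 × 1.6 × 10^-9) = 300.39 million years.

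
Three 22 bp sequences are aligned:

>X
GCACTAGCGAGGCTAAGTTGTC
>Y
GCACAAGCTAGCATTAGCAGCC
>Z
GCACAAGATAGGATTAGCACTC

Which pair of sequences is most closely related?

X–Y: 8/22 differ, p = 0.364, d = 0.497.
X–Z: 8/22 differ, p = 0.364, d = 0.497.
Y–Z: 4/22 differ, p = 0.182, d = 0.208.
The smallest distance is between Y and Z.

Y and Z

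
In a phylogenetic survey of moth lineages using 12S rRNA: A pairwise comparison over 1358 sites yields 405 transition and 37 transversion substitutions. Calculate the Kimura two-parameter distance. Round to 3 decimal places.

0.503

P = 405/1358 ≈ 0.298233 and Q = 37/1358 ≈ 0.027246.
Under the Kimura two-parameter model, d = −½ ln(1 − 2P − Q) − ¼ ln(1 − 2Q).
1 − 2P − Q = 0.376288, giving −½ ln(0.376288) = 0.488700.
1 − 2Q = 0.945508, giving −¼ ln(0.945508) = 0.014008.
d = 0.488700 + 0.014008 = 0.502708.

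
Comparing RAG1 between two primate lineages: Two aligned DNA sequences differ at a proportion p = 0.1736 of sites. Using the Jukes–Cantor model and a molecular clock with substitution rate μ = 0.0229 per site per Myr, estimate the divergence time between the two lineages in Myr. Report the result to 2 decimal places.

4.31

d = −(3/4) ln(1 − 4p/3) = −0.75 ln(1 − 0.231467) = −0.75 ln(0.768533)
  = −0.75 × (-0.263272) = 0.197454 substitutions/site.
Under a molecular clock d = 2μt, so t = d/(2μ) = 0.197454 / (2 × 0.0229) = 4.31 Myr.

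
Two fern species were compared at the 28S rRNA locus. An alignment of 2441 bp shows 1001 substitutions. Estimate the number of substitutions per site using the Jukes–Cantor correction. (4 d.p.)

0.5935

p = 1001/2441 ≈ 0.410078.
d = −(3/4) ln(1 − 4p/3) = −0.75 ln(1 − 0.546771) = −0.75 ln(0.453229)
  = −0.75 × (-0.791358) = 0.593519 substitutions/site.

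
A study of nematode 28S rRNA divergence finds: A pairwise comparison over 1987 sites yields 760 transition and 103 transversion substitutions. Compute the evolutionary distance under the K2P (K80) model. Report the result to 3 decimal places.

P = 760/1987 ≈ 0.382486 and Q = 103/1987 ≈ 0.051837.
Under the Kimura two-parameter model, d = −½ ln(1 − 2P − Q) − ¼ ln(1 − 2Q).
1 − 2P − Q = 0.183191, giving −½ ln(0.183191) = 0.848613.
1 − 2Q = 0.896326, giving −¼ ln(0.896326) = 0.027363.
d = 0.848613 + 0.027363 = 0.875976.

0.876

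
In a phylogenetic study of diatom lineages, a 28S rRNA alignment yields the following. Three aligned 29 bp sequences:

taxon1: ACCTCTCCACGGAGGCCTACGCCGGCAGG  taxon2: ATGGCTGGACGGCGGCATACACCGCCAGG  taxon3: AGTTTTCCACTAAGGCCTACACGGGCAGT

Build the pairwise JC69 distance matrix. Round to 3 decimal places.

d(taxon1,taxon2) = 0.401, d(taxon1,taxon3) = 0.344, d(taxon2,taxon3) = 0.683

taxon1–taxon2: 9/29 sites differ → p ≈ 0.310345, d = −0.75 ln(1 − 0.413793) = 0.400562 ≈ 0.401.
taxon1–taxon3: 8/29 sites differ → p ≈ 0.275862, d = −0.75 ln(1 − 0.367816) = 0.343931 ≈ 0.344.
taxon2–taxon3: 13/29 sites differ → p ≈ 0.448276, d = −0.75 ln(1 − 0.597701) = 0.682920 ≈ 0.683.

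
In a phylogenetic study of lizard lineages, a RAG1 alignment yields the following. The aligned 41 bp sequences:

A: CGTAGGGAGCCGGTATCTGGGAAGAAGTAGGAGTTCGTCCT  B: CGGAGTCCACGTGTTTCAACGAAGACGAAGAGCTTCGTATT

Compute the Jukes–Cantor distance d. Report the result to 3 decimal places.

The sequences differ at 18 of 41 sites, so p = 18/41 ≈ 0.439024.
d = −(3/4) ln(1 − 4p/3) = −0.75 ln(1 − 0.585365) = −0.75 ln(0.414635)
  = −0.75 × (-0.880357) = 0.660268 substitutions/site.

0.660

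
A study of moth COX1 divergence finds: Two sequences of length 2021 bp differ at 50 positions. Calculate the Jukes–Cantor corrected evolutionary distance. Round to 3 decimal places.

0.025

p = 50/2021 ≈ 0.02474.
d = −(3/4) ln(1 − 4p/3) = −0.75 ln(1 − 0.032987) = −0.75 ln(0.967013)
  = −0.75 × (-0.033543) = 0.025157 substitutions/site.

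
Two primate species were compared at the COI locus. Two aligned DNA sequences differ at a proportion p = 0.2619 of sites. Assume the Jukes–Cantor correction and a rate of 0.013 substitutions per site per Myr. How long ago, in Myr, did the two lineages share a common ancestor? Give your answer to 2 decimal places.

d = −(3/4) ln(1 − 4p/3) = −0.75 ln(1 − 0.3492) = −0.75 ln(0.6508)
  = −0.75 × (-0.429553) = 0.322165 substitutions/site.
Under a molecular clock d = 2μt, so t = d/(2μ) = 0.322165 / (2 × 0.013) = 12.39 Myr.

12.39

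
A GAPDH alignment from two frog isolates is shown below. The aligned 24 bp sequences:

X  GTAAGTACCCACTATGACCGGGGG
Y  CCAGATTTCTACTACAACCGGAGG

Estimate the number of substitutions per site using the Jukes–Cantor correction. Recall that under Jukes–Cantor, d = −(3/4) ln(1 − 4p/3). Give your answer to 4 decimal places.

The sequences differ at 10 of 24 sites (1, 2, 4, 5, 7, 8, 10, 15, 16, 22), so p = 10/24 ≈ 0.416667.
d = −(3/4) ln(1 − 4p/3) = −0.75 ln(1 − 0.555556) = −0.75 ln(0.444444)
  = −0.75 × (-0.810931) = 0.608198 substitutions/site.

0.6082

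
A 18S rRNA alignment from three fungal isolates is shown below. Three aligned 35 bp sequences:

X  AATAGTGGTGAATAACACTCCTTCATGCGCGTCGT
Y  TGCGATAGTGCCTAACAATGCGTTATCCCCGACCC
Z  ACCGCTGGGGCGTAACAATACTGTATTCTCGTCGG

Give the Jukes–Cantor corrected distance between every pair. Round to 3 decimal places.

X–Y: 17/35 sites differ → p ≈ 0.485714, d = −0.75 ln(1 − 0.647619) = 0.782282 ≈ 0.782.
X–Z: 14/35 sites differ → p = 0.4, d = −0.75 ln(1 − 0.533333) = 0.571605 ≈ 0.572.
Y–Z: 14/35 sites differ → p = 0.4, d = −0.75 ln(1 − 0.533333) = 0.571605 ≈ 0.572.

d(X,Y) = 0.782, d(X,Z) = 0.572, d(Y,Z) = 0.572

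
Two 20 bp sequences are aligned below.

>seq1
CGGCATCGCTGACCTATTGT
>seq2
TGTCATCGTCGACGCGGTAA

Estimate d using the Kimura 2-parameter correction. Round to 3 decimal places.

0.932

Of 20 sites, 6 differences are transitions and 4 are transversions, so P = 6/20 = 0.3 and Q = 4/20 = 0.2.
Under the Kimura two-parameter model, d = −½ ln(1 − 2P − Q) − ¼ ln(1 − 2Q).
1 − 2P − Q = 0.2, giving −½ ln(0.2) = 0.804719.
1 − 2Q = 0.6, giving −¼ ln(0.6) = 0.127706.
d = 0.804719 + 0.127706 = 0.932425.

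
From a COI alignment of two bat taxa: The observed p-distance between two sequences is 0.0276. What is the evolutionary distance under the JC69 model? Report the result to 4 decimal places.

0.0281

d = −(3/4) ln(1 − 4p/3) = −0.75 ln(1 − 0.0368) = −0.75 ln(0.9632)
  = −0.75 × (-0.037494) = 0.028121 substitutions/site.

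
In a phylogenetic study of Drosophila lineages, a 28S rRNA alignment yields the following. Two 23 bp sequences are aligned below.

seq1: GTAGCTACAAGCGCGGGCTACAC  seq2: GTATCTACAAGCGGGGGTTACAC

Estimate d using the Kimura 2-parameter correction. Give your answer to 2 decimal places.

0.14

Of 23 sites, 1 differences are transitions and 2 are transversions, so P = 1/23 ≈ 0.043478 and Q = 2/23 ≈ 0.086957.
Under the Kimura two-parameter model, d = −½ ln(1 − 2P − Q) − ¼ ln(1 − 2Q).
1 − 2P − Q = 0.826087, giving −½ ln(0.826087) = 0.095528.
1 − 2Q = 0.826086, giving −¼ ln(0.826086) = 0.047764.
d = 0.095528 + 0.047764 = 0.143292.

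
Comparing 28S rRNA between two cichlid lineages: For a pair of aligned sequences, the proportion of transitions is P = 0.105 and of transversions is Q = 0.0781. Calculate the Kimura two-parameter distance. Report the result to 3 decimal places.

Under the Kimura two-parameter model, d = −½ ln(1 − 2P − Q) − ¼ ln(1 − 2Q).
1 − 2P − Q = 0.7119, giving −½ ln(0.7119) = 0.169909.
1 − 2Q = 0.8438, giving −¼ ln(0.8438) = 0.042460.
d = 0.169909 + 0.042460 = 0.212369.

0.212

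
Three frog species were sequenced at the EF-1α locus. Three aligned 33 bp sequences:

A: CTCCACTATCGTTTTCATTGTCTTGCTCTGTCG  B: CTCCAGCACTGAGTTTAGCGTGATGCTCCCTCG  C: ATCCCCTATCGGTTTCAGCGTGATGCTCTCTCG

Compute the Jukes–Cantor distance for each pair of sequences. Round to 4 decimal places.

A–B: 13/33 sites differ → p ≈ 0.393939, d = −0.75 ln(1 − 0.525252) = 0.558728 ≈ 0.5587.
A–C: 8/33 sites differ → p ≈ 0.242424, d = −0.75 ln(1 − 0.323232) = 0.292820 ≈ 0.2928.
B–C: 10/33 sites differ → p ≈ 0.30303, d = −0.75 ln(1 − 0.40404) = 0.388186 ≈ 0.3882.

d(A,B) = 0.5587, d(A,C) = 0.2928, d(B,C) = 0.3882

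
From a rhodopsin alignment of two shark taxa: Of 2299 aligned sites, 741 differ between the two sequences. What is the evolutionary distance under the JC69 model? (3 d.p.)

0.421

p = 741/2299 ≈ 0.322314.
d = −(3/4) ln(1 − 4p/3) = −0.75 ln(1 − 0.429752) = −0.75 ln(0.570248)
  = −0.75 × (-0.561684) = 0.421263 substitutions/site.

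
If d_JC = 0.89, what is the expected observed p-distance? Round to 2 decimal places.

p = (3/4)(1 − e^(−4d/3)) = 0.75 × (1 − e^(-1.186667)) = 0.75 × (1 − 0.305237) = 0.521072.

0.52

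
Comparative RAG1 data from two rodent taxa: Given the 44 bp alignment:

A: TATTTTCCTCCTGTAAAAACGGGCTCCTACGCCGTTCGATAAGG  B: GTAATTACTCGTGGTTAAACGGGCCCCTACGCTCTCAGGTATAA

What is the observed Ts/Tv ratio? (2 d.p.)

0.50

Transitions are A↔G and C↔T; transversions are all other mismatches.
Transitions: 6. Transversions: 12.
R = 6/12 = 0.50.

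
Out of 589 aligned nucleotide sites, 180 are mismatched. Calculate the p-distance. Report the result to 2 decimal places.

p = 180/589 = 0.305602… ≈ 0.31 (to 2 d.p.).

0.31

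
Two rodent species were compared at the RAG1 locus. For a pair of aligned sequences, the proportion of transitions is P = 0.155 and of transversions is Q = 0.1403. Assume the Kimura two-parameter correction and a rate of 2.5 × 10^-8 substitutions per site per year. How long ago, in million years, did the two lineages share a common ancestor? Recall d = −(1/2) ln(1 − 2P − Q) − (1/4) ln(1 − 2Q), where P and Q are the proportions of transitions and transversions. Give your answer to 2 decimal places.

Under the Kimura two-parameter model, d = −½ ln(1 − 2P − Q) − ¼ ln(1 − 2Q).
1 − 2P − Q = 0.5497, giving −½ ln(0.5497) = 0.299191.
1 − 2Q = 0.7194, giving −¼ ln(0.7194) = 0.082334.
d = 0.299191 + 0.082334 = 0.381525.
Under a molecular clock d = 2μt, so t = d/(2μ) = 0.381525 / (2 × 2.5 × 10^-8) = 7.63 million years.

7.63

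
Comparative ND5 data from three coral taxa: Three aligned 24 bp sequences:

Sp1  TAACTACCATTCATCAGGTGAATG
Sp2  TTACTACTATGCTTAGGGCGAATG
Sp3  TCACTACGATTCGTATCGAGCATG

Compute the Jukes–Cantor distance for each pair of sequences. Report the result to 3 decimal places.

d(Sp1,Sp2) = 0.369, d(Sp1,Sp3) = 0.441, d(Sp2,Sp3) = 0.441

Sp1–Sp2: 7/24 sites differ → p ≈ 0.291667, d = −0.75 ln(1 − 0.388889) = 0.369358 ≈ 0.369.
Sp1–Sp3: 8/24 sites differ → p ≈ 0.333333, d = −0.75 ln(1 − 0.444444) = 0.440839 ≈ 0.441.
Sp2–Sp3: 8/24 sites differ → p ≈ 0.333333, d = −0.75 ln(1 − 0.444444) = 0.440839 ≈ 0.441.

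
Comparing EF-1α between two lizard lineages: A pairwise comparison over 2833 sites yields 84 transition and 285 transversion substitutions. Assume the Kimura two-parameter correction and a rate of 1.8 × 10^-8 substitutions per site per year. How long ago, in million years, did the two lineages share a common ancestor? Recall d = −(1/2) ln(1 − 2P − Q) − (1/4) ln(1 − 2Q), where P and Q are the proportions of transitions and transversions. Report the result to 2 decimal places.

P = 84/2833 ≈ 0.029651 and Q = 285/2833 ≈ 0.1006.
Under the Kimura two-parameter model, d = −½ ln(1 − 2P − Q) − ¼ ln(1 − 2Q).
1 − 2P − Q = 0.840098, giving −½ ln(0.840098) = 0.087118.
1 − 2Q = 0.7988, giving −¼ ln(0.7988) = 0.056161.
d = 0.087118 + 0.056161 = 0.143279.
Under a molecular clock d = 2μt, so t = d/(2μ) = 0.143279 / (2 × 1.8 × 10^-8) = 3.98 million years.

3.98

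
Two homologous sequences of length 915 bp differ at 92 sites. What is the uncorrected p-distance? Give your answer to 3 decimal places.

0.101

p = 92/915 = 0.100546… ≈ 0.101 (to 3 d.p.).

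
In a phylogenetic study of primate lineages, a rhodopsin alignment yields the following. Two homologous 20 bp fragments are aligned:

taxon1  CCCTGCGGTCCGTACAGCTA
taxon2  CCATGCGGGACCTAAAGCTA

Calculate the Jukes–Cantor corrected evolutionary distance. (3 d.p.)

The sequences differ at 5 of 20 sites (3, 9, 10, 12, 15), so p = 5/20 = 0.25.
d = −(3/4) ln(1 − 4p/3) = −0.75 ln(1 − 0.333333) = −0.75 ln(0.666667)
  = −0.75 × (-0.405465) = 0.304099 substitutions/site.

0.304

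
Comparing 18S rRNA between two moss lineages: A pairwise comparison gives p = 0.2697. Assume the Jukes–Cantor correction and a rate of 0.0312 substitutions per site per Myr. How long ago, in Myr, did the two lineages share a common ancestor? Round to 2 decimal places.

5.36

d = −(3/4) ln(1 − 4p/3) = −0.75 ln(1 − 0.3596) = −0.75 ln(0.6404)
  = −0.75 × (-0.445662) = 0.334247 substitutions/site.
Under a molecular clock d = 2μt, so t = d/(2μ) = 0.334247 / (2 × 0.0312) = 5.36 Myr.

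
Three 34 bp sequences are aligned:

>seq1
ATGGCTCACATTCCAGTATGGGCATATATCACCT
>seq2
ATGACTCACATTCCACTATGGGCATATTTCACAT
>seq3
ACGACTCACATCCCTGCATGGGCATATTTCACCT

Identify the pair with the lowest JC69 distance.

seq1–seq2: 4/34 differ, p = 0.118, d = 0.128.
seq1–seq3: 6/34 differ, p = 0.176, d = 0.201.
seq2–seq3: 6/34 differ, p = 0.176, d = 0.201.
The smallest distance is between seq1 and seq2.

seq1 and seq2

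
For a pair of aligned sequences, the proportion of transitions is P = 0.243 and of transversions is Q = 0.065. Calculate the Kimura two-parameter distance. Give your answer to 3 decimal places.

0.435

Under the Kimura two-parameter model, d = −½ ln(1 − 2P − Q) − ¼ ln(1 − 2Q).
1 − 2P − Q = 0.449, giving −½ ln(0.449) = 0.400366.
1 − 2Q = 0.87, giving −¼ ln(0.87) = 0.034816.
d = 0.400366 + 0.034816 = 0.435182.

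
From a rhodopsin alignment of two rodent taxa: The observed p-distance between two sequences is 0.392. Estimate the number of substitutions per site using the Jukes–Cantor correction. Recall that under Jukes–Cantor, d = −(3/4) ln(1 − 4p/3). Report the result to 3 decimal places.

d = −(3/4) ln(1 − 4p/3) = −0.75 ln(1 − 0.522667) = −0.75 ln(0.477333)
  = −0.75 × (-0.739541) = 0.554656 substitutions/site.

0.555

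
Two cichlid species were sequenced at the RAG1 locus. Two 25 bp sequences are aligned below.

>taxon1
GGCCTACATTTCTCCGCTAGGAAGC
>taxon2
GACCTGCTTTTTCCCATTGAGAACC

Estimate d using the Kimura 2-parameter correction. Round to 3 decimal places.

Of 25 sites, 8 differences are transitions and 2 are transversions, so P = 8/25 = 0.32 and Q = 2/25 = 0.08.
Under the Kimura two-parameter model, d = −½ ln(1 − 2P − Q) − ¼ ln(1 − 2Q).
1 − 2P − Q = 0.28, giving −½ ln(0.28) = 0.636483.
1 − 2Q = 0.84, giving −¼ ln(0.84) = 0.043588.
d = 0.636483 + 0.043588 = 0.680071.

0.680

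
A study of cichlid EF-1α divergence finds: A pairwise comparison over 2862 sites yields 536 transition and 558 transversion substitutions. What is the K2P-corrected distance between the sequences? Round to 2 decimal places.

0.54

P = 536/2862 ≈ 0.187282 and Q = 558/2862 ≈ 0.194969.
Under the Kimura two-parameter model, d = −½ ln(1 − 2P − Q) − ¼ ln(1 − 2Q).
1 − 2P − Q = 0.430467, giving −½ ln(0.430467) = 0.421442.
1 − 2Q = 0.610062, giving −¼ ln(0.610062) = 0.123549.
d = 0.421442 + 0.123549 = 0.544991.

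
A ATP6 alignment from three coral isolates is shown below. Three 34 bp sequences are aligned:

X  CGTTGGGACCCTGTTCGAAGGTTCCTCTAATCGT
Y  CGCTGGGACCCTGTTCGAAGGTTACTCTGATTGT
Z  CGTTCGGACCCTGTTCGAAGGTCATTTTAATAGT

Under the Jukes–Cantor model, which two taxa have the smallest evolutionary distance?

X and Y

X–Y: 4/34 differ, p = 0.118, d = 0.128.
X–Z: 6/34 differ, p = 0.176, d = 0.201.
Y–Z: 7/34 differ, p = 0.206, d = 0.241.
The smallest distance is between X and Y.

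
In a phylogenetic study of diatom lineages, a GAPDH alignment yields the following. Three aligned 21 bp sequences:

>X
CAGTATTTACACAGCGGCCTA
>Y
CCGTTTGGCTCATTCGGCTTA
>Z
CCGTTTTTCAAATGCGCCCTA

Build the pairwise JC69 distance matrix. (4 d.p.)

X–Y: 11/21 sites differ → p ≈ 0.52381, d = −0.75 ln(1 − 0.698413) = 0.899023 ≈ 0.8990.
X–Z: 7/21 sites differ → p ≈ 0.333333, d = −0.75 ln(1 − 0.444444) = 0.440839 ≈ 0.4408.
Y–Z: 7/21 sites differ → p ≈ 0.333333, d = −0.75 ln(1 − 0.444444) = 0.440839 ≈ 0.4408.

d(X,Y) = 0.8990, d(X,Z) = 0.4408, d(Y,Z) = 0.4408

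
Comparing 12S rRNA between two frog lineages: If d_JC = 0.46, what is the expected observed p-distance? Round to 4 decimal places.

0.3438

p = (3/4)(1 − e^(−4d/3)) = 0.75 × (1 − e^(-0.613333)) = 0.75 × (1 − 0.541543) = 0.343843.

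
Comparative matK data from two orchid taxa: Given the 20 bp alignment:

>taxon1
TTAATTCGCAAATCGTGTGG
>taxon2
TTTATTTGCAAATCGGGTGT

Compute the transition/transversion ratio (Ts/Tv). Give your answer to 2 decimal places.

0.33

Transitions are A↔G and C↔T; transversions are all other mismatches.
Transitions: 1. Transversions: 3.
R = 1/3 = 0.333333… ≈ 0.33 (to 2 d.p.).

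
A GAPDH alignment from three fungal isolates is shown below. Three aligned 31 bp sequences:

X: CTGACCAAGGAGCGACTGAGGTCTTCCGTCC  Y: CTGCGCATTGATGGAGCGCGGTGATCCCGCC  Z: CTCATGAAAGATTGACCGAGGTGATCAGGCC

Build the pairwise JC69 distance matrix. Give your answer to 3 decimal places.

d(X,Y) = 0.614, d(X,Z) = 0.481, d(Y,Z) = 0.481

X–Y: 13/31 sites differ → p ≈ 0.419355, d = −0.75 ln(1 − 0.55914) = 0.614271 ≈ 0.614.
X–Z: 11/31 sites differ → p ≈ 0.354839, d = −0.75 ln(1 − 0.473119) = 0.480585 ≈ 0.481.
Y–Z: 11/31 sites differ → p ≈ 0.354839, d = −0.75 ln(1 − 0.473119) = 0.480585 ≈ 0.481.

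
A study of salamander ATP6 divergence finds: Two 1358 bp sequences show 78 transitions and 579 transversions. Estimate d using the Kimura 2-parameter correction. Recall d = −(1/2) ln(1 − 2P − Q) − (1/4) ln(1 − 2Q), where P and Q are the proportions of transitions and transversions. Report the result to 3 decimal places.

P = 78/1358 ≈ 0.057437 and Q = 579/1358 ≈ 0.426362.
Under the Kimura two-parameter model, d = −½ ln(1 − 2P − Q) − ¼ ln(1 − 2Q).
1 − 2P − Q = 0.458764, giving −½ ln(0.458764) = 0.389610.
1 − 2Q = 0.147276, giving −¼ ln(0.147276) = 0.478862.
d = 0.389610 + 0.478862 = 0.868472.

0.868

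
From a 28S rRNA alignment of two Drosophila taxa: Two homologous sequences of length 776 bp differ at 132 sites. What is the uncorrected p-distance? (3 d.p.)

0.170

p = 132/776 = 0.170103… ≈ 0.170 (to 3 d.p.).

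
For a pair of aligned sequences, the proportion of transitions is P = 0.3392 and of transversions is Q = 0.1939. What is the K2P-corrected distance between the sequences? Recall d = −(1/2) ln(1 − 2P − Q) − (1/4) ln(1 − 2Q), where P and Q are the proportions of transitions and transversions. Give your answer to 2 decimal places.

1.15

Under the Kimura two-parameter model, d = −½ ln(1 − 2P − Q) − ¼ ln(1 − 2Q).
1 − 2P − Q = 0.1277, giving −½ ln(0.1277) = 1.029036.
1 − 2Q = 0.6122, giving −¼ ln(0.6122) = 0.122674.
d = 1.029036 + 0.122674 = 1.151710.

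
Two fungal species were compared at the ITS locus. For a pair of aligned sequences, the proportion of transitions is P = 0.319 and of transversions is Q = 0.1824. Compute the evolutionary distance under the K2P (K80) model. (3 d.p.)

Under the Kimura two-parameter model, d = −½ ln(1 − 2P − Q) − ¼ ln(1 − 2Q).
1 − 2P − Q = 0.1796, giving −½ ln(0.1796) = 0.858512.
1 − 2Q = 0.6352, giving −¼ ln(0.6352) = 0.113454.
d = 0.858512 + 0.113454 = 0.971966.

0.972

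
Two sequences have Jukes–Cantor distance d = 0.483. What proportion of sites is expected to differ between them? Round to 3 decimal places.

p = (3/4)(1 − e^(−4d/3)) = 0.75 × (1 − e^(-0.644)) = 0.75 × (1 − 0.525187) = 0.356110.

0.356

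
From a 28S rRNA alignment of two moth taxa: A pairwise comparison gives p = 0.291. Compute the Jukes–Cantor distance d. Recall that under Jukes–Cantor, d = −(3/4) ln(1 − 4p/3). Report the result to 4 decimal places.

0.3683

d = −(3/4) ln(1 − 4p/3) = −0.75 ln(1 − 0.388) = −0.75 ln(0.612)
  = −0.75 × (-0.491023) = 0.368267 substitutions/site.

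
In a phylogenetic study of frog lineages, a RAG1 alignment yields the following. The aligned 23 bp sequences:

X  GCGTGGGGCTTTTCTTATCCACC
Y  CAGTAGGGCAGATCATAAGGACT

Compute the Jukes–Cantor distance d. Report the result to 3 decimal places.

The sequences differ at 11 of 23 sites, so p = 11/23 ≈ 0.478261.
d = −(3/4) ln(1 − 4p/3) = −0.75 ln(1 − 0.637681) = −0.75 ln(0.362319)
  = −0.75 × (-1.015230) = 0.761423 substitutions/site.

0.761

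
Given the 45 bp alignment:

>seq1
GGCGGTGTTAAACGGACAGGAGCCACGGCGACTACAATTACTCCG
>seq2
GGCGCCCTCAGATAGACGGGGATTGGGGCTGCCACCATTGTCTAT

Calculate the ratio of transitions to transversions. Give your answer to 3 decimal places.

Transitions are A↔G and C↔T; transversions are all other mismatches.
Transitions: 17. Transversions: 7.
R = 17/7 = 2.428571… ≈ 2.429 (to 3 d.p.).

2.429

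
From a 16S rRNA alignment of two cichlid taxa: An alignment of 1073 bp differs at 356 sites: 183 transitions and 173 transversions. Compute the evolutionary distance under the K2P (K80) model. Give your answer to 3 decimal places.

0.446

P = 183/1073 ≈ 0.17055 and Q = 173/1073 ≈ 0.16123.
Under the Kimura two-parameter model, d = −½ ln(1 − 2P − Q) − ¼ ln(1 − 2Q).
1 − 2P − Q = 0.49767, giving −½ ln(0.49767) = 0.348909.
1 − 2Q = 0.67754, giving −¼ ln(0.67754) = 0.097322.
d = 0.348909 + 0.097322 = 0.446231.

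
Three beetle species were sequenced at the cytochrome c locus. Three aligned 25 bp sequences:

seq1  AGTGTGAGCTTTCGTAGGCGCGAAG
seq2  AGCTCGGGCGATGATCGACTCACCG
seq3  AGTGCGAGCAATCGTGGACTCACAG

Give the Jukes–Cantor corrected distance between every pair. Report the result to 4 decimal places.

seq1–seq2: 14/25 sites differ → p = 0.56, d = −0.75 ln(1 − 0.746667) = 1.029788 ≈ 1.0298.
seq1–seq3: 8/25 sites differ → p = 0.32, d = −0.75 ln(1 − 0.426667) = 0.417216 ≈ 0.4172.
seq2–seq3: 8/25 sites differ → p = 0.32, d = −0.75 ln(1 − 0.426667) = 0.417216 ≈ 0.4172.

d(seq1,seq2) = 1.0298, d(seq1,seq3) = 0.4172, d(seq2,seq3) = 0.4172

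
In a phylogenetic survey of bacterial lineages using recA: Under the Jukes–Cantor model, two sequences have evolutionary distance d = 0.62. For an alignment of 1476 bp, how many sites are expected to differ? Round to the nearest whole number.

623

Invert JC69: p = (3/4)(1 − e^(−4d/3)) = 0.75 × (1 − e^(-0.826667)) = 0.75 × (1 − 0.437505) = 0.421871.
Expected differing sites = pL ≈ 0.421871 × 1476 = 622.681596 ≈ 623.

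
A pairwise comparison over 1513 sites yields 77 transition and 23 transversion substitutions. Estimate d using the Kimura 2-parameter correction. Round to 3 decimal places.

P = 77/1513 ≈ 0.050892 and Q = 23/1513 ≈ 0.015202.
Under the Kimura two-parameter model, d = −½ ln(1 − 2P − Q) − ¼ ln(1 − 2Q).
1 − 2P − Q = 0.883014, giving −½ ln(0.883014) = 0.062207.
1 − 2Q = 0.969596, giving −¼ ln(0.969596) = 0.007719.
d = 0.062207 + 0.007719 = 0.069926.

0.070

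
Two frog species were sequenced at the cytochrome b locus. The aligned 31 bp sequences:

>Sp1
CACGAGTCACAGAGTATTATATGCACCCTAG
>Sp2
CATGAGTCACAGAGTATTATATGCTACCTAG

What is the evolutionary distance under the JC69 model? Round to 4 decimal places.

The sequences differ at 3 of 31 sites (3, 25, 26), so p = 3/31 ≈ 0.096774.
d = −(3/4) ln(1 − 4p/3) = −0.75 ln(1 − 0.129032) = −0.75 ln(0.870968)
  = −0.75 × (-0.138150) = 0.103613 substitutions/site.

0.1036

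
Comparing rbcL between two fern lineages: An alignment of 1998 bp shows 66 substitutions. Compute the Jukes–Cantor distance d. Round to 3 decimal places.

0.034

p = 66/1998 ≈ 0.033033.
d = −(3/4) ln(1 − 4p/3) = −0.75 ln(1 − 0.044044) = −0.75 ln(0.955956)
  = −0.75 × (-0.045043) = 0.033782 substitutions/site.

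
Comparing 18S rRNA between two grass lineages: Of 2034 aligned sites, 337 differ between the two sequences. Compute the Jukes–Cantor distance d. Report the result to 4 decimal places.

0.1872

p = 337/2034 ≈ 0.165683.
d = −(3/4) ln(1 − 4p/3) = −0.75 ln(1 − 0.220911) = −0.75 ln(0.779089)
  = −0.75 × (-0.249630) = 0.187223 substitutions/site.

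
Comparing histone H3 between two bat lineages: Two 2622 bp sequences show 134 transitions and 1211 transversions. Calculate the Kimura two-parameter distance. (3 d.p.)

1.058

P = 134/2622 ≈ 0.051106 and Q = 1211/2622 ≈ 0.461861.
Under the Kimura two-parameter model, d = −½ ln(1 − 2P − Q) − ¼ ln(1 − 2Q).
1 − 2P − Q = 0.435927, giving −½ ln(0.435927) = 0.415140.
1 − 2Q = 0.076278, giving −¼ ln(0.076278) = 0.643343.
d = 0.415140 + 0.643343 = 1.058483.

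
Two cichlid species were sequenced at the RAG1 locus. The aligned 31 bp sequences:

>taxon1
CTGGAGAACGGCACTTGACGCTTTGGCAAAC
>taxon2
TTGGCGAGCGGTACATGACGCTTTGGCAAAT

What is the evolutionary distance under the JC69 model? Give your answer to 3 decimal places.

The sequences differ at 6 of 31 sites (1, 5, 8, 12, 15, 31), so p = 6/31 ≈ 0.193548.
d = −(3/4) ln(1 − 4p/3) = −0.75 ln(1 − 0.258064) = −0.75 ln(0.741936)
  = −0.75 × (-0.298492) = 0.223869 substitutions/site.

0.224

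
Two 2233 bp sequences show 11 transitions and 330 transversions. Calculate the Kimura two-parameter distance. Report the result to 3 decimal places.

P = 11/2233 ≈ 0.004926 and Q = 330/2233 ≈ 0.147783.
Under the Kimura two-parameter model, d = −½ ln(1 − 2P − Q) − ¼ ln(1 − 2Q).
1 − 2P − Q = 0.842365, giving −½ ln(0.842365) = 0.085771.
1 − 2Q = 0.704434, giving −¼ ln(0.704434) = 0.087590.
d = 0.085771 + 0.087590 = 0.173361.

0.173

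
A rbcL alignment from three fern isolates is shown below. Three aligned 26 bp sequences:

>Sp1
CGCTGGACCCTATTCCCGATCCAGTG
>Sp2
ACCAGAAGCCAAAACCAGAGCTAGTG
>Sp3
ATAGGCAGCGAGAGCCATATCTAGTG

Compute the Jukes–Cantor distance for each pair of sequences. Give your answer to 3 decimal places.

d(Sp1,Sp2) = 0.623, d(Sp1,Sp3) = 0.949, d(Sp2,Sp3) = 0.464

Sp1–Sp2: 11/26 sites differ → p ≈ 0.423077, d = −0.75 ln(1 − 0.564103) = 0.622762 ≈ 0.623.
Sp1–Sp3: 14/26 sites differ → p ≈ 0.538462, d = −0.75 ln(1 − 0.717949) = 0.949251 ≈ 0.949.
Sp2–Sp3: 9/26 sites differ → p ≈ 0.346154, d = −0.75 ln(1 − 0.461539) = 0.464280 ≈ 0.464.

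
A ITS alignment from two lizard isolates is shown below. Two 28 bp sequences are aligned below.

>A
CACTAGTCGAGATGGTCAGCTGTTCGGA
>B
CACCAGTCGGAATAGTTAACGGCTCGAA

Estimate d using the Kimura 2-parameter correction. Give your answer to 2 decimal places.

0.49

Of 28 sites, 8 differences are transitions and 1 are transversions, so P = 8/28 ≈ 0.285714 and Q = 1/28 ≈ 0.035714.
Under the Kimura two-parameter model, d = −½ ln(1 − 2P − Q) − ¼ ln(1 − 2Q).
1 − 2P − Q = 0.392858, giving −½ ln(0.392858) = 0.467154.
1 − 2Q = 0.928572, giving −¼ ln(0.928572) = 0.018527.
d = 0.467154 + 0.018527 = 0.485681.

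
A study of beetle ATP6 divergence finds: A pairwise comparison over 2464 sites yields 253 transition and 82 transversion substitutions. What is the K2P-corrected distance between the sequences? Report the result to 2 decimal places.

P = 253/2464 ≈ 0.102679 and Q = 82/2464 ≈ 0.033279.
Under the Kimura two-parameter model, d = −½ ln(1 − 2P − Q) − ¼ ln(1 − 2Q).
1 − 2P − Q = 0.761363, giving −½ ln(0.761363) = 0.136323.
1 − 2Q = 0.933442, giving −¼ ln(0.933442) = 0.017219.
d = 0.136323 + 0.017219 = 0.153542.

0.15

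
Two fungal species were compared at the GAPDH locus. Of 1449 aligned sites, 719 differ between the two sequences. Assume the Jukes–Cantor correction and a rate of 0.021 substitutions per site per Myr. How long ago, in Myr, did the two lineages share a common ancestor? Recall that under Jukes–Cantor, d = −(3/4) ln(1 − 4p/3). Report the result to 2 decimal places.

19.35

p = 719/1449 ≈ 0.496204.
d = −(3/4) ln(1 − 4p/3) = −0.75 ln(1 − 0.661605) = −0.75 ln(0.338395)
  = −0.75 × (-1.083541) = 0.812656 substitutions/site.
Under a molecular clock d = 2μt, so t = d/(2μ) = 0.812656 / (2 × 0.021) = 19.35 Myr.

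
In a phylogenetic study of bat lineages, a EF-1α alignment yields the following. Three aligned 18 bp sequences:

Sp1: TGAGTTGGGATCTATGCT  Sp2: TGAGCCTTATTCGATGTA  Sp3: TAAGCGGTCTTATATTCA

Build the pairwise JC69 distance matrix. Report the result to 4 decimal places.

d(Sp1,Sp2) = 0.8240, d(Sp1,Sp3) = 0.8240, d(Sp2,Sp3) = 0.6735

Sp1–Sp2: 9/18 sites differ → p = 0.5, d = −0.75 ln(1 − 0.666667) = 0.823960 ≈ 0.8240.
Sp1–Sp3: 9/18 sites differ → p = 0.5, d = −0.75 ln(1 − 0.666667) = 0.823960 ≈ 0.8240.
Sp2–Sp3: 8/18 sites differ → p ≈ 0.444444, d = −0.75 ln(1 − 0.592592) = 0.673455 ≈ 0.6735.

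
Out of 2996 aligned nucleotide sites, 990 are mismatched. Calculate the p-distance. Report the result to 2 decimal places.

p = 990/2996 = 0.330440… ≈ 0.33 (to 2 d.p.).

0.33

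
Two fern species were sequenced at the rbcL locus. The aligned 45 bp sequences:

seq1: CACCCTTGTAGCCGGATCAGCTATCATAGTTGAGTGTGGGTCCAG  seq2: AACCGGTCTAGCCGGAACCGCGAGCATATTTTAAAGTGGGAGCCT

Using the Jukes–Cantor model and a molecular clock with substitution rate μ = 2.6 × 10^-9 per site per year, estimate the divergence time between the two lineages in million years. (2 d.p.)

92.68

The sequences differ at 16 of 45 sites, so p = 16/45 ≈ 0.355556.
d = −(3/4) ln(1 − 4p/3) = −0.75 ln(1 − 0.474075) = −0.75 ln(0.525925)
  = −0.75 × (-0.642597) = 0.481948 substitutions/site.
Under a molecular clock d = 2μt, so t = d/(2μ) = 0.481948 / (2 × 2.6 × 10^-9) = 92.68 million years.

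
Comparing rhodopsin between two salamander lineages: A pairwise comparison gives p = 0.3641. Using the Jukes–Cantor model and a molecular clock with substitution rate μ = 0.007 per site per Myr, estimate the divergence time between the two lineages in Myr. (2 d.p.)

35.60

d = −(3/4) ln(1 − 4p/3) = −0.75 ln(1 − 0.485467) = −0.75 ln(0.514533)
  = −0.75 × (-0.664496) = 0.498372 substitutions/site.
Under a molecular clock d = 2μt, so t = d/(2μ) = 0.498372 / (2 × 0.007) = 35.60 Myr.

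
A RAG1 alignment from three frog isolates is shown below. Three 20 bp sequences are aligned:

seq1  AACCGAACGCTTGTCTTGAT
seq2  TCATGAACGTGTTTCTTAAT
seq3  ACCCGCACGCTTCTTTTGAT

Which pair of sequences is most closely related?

seq1 and seq3

seq1–seq2: 8/20 differ, p = 0.400, d = 0.572.
seq1–seq3: 4/20 differ, p = 0.200, d = 0.233.
seq2–seq3: 9/20 differ, p = 0.450, d = 0.687.
The smallest distance is between seq1 and seq3.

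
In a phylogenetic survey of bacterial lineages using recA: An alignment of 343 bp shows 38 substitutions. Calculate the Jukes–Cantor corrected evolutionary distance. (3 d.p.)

0.120

p = 38/343 ≈ 0.110787.
d = −(3/4) ln(1 − 4p/3) = −0.75 ln(1 − 0.147716) = −0.75 ln(0.852284)
  = −0.75 × (-0.159835) = 0.119876 substitutions/site.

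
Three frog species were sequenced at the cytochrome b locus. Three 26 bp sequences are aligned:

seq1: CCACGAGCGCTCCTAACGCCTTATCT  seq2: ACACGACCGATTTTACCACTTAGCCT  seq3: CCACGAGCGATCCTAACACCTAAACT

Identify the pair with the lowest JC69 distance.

seq1 and seq3

seq1–seq2: 11/26 differ, p = 0.423, d = 0.623.
seq1–seq3: 4/26 differ, p = 0.154, d = 0.172.
seq2–seq3: 8/26 differ, p = 0.308, d = 0.396.
The smallest distance is between seq1 and seq3.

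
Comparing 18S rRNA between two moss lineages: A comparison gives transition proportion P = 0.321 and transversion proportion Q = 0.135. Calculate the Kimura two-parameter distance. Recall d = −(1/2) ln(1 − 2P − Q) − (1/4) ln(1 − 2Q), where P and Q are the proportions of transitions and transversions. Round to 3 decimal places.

Under the Kimura two-parameter model, d = −½ ln(1 − 2P − Q) − ¼ ln(1 − 2Q).
1 − 2P − Q = 0.223, giving −½ ln(0.223) = 0.750292.
1 − 2Q = 0.73, giving −¼ ln(0.73) = 0.078678.
d = 0.750292 + 0.078678 = 0.828970.

0.829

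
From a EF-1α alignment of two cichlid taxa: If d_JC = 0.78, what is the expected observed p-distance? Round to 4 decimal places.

p = (3/4)(1 − e^(−4d/3)) = 0.75 × (1 − e^(-1.04)) = 0.75 × (1 − 0.353455) = 0.484909.

0.4849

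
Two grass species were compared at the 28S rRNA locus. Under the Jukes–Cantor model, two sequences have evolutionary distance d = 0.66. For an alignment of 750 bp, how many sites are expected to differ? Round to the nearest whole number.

Invert JC69: p = (3/4)(1 − e^(−4d/3)) = 0.75 × (1 − e^(-0.88)) = 0.75 × (1 − 0.414783) = 0.438913.
Expected differing sites = pL ≈ 0.438913 × 750 = 329.18475 ≈ 329.

329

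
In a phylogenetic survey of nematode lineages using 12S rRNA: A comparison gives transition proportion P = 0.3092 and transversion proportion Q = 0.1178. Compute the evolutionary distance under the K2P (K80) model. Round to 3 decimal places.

0.733

Under the Kimura two-parameter model, d = −½ ln(1 − 2P − Q) − ¼ ln(1 − 2Q).
1 − 2P − Q = 0.2638, giving −½ ln(0.2638) = 0.666282.
1 − 2Q = 0.7644, giving −¼ ln(0.7644) = 0.067166.
d = 0.666282 + 0.067166 = 0.733448.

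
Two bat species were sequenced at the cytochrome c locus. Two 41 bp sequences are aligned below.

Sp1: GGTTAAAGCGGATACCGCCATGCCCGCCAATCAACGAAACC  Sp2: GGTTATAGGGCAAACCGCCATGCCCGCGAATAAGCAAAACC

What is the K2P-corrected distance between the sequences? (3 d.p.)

Of 41 sites, 2 differences are transitions and 6 are transversions, so P = 2/41 ≈ 0.04878 and Q = 6/41 ≈ 0.146341.
Under the Kimura two-parameter model, d = −½ ln(1 − 2P − Q) − ¼ ln(1 − 2Q).
1 − 2P − Q = 0.756099, giving −½ ln(0.756099) = 0.139791.
1 − 2Q = 0.707318, giving −¼ ln(0.707318) = 0.086569.
d = 0.139791 + 0.086569 = 0.226360.

0.226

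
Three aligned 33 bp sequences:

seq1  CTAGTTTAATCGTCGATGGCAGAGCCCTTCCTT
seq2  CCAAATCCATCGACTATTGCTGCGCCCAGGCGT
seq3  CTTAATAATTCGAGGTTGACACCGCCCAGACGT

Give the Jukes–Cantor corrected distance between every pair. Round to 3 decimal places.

seq1–seq2: 14/33 sites differ → p ≈ 0.424242, d = −0.75 ln(1 − 0.565656) = 0.625439 ≈ 0.625.
seq1–seq3: 15/33 sites differ → p ≈ 0.454545, d = −0.75 ln(1 − 0.60606) = 0.698667 ≈ 0.699.
seq2–seq3: 13/33 sites differ → p ≈ 0.393939, d = −0.75 ln(1 − 0.525252) = 0.558728 ≈ 0.559.

d(seq1,seq2) = 0.625, d(seq1,seq3) = 0.699, d(seq2,seq3) = 0.559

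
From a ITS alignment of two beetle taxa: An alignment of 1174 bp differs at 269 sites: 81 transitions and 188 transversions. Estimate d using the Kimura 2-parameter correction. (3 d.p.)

P = 81/1174 ≈ 0.068995 and Q = 188/1174 ≈ 0.160136.
Under the Kimura two-parameter model, d = −½ ln(1 − 2P − Q) − ¼ ln(1 − 2Q).
1 − 2P − Q = 0.701874, giving −½ ln(0.701874) = 0.177001.
1 − 2Q = 0.679728, giving −¼ ln(0.679728) = 0.096516.
d = 0.177001 + 0.096516 = 0.273517.

0.274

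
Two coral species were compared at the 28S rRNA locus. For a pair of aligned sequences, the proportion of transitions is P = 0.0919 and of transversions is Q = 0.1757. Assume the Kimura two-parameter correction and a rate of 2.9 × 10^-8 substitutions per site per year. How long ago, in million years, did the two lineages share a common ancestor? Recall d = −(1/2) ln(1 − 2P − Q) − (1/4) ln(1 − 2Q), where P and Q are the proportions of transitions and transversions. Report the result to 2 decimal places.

5.71

Under the Kimura two-parameter model, d = −½ ln(1 − 2P − Q) − ¼ ln(1 − 2Q).
1 − 2P − Q = 0.6405, giving −½ ln(0.6405) = 0.222753.
1 − 2Q = 0.6486, giving −¼ ln(0.6486) = 0.108235.
d = 0.222753 + 0.108235 = 0.330988.
Under a molecular clock d = 2μt, so t = d/(2μ) = 0.330988 / (2 × 2.9 × 10^-8) = 5.71 million years.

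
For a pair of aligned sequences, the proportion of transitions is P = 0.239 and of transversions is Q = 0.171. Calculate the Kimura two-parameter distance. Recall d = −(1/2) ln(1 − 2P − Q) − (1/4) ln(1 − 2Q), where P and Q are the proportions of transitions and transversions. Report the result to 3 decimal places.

Under the Kimura two-parameter model, d = −½ ln(1 − 2P − Q) − ¼ ln(1 − 2Q).
1 − 2P − Q = 0.351, giving −½ ln(0.351) = 0.523485.
1 − 2Q = 0.658, giving −¼ ln(0.658) = 0.104638.
d = 0.523485 + 0.104638 = 0.628123.

0.628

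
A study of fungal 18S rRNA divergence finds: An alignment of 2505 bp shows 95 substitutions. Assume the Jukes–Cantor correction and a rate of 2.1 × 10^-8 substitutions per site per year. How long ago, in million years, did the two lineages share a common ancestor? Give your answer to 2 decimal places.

p = 95/2505 ≈ 0.037924.
d = −(3/4) ln(1 − 4p/3) = −0.75 ln(1 − 0.050565) = −0.75 ln(0.949435)
  = −0.75 × (-0.051888) = 0.038916 substitutions/site.
Under a molecular clock d = 2μt, so t = d/(2μ) = 0.038916 / (2 × 2.1 × 10^-8) = 0.93 million years.

0.93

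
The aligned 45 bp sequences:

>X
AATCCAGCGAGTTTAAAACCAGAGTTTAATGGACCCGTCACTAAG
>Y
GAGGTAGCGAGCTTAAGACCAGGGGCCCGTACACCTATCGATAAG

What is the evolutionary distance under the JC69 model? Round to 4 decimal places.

0.5716

The sequences differ at 18 of 45 sites, so p = 18/45 = 0.4.
d = −(3/4) ln(1 − 4p/3) = −0.75 ln(1 − 0.533333) = −0.75 ln(0.466667)
  = −0.75 × (-0.762139) = 0.571604 substitutions/site.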